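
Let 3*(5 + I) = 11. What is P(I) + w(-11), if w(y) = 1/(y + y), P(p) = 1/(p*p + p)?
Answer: 97/44 ≈ 2.2045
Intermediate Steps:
I = -4/3 (I = -5 + (1/3)*11 = -5 + 11/3 = -4/3 ≈ -1.3333)
P(p) = 1/(p + p**2) (P(p) = 1/(p**2 + p) = 1/(p + p**2))
w(y) = 1/(2*y)
P(I) + w(-11) = 1/((-4/3)*(1 - 4/3)) + (1/2)/(-11) = -3/(4*(-1/3)) + (1/2)*(-1/11) = -3/4*(-3) - 1/22 = 9/4 - 1/22 = 97/44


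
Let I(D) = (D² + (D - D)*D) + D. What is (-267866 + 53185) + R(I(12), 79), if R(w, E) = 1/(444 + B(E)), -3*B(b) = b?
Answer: -268995290/1253 ≈ -2.1468e+5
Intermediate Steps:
I(D) = D + D² (I(D) = (D² + 0*D) + D = (D² + 0) + D = D² + D = D + D²)
B(b) = -b/3
R(w, E) = 1/(444 - E/3)
(-267866 + 53185) + R(I(12), 79) = (-267866 + 53185) - 3/(-1332 + 79) = -214681 - 3/(-1253) = -214681 - 3*(-1/1253) = -214681 + 3/1253 = -268995290/1253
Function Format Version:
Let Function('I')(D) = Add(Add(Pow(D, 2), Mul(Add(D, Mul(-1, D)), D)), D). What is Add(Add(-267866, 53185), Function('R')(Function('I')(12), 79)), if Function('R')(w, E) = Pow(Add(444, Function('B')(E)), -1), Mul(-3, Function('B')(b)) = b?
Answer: Rational(-268995290, 1253) ≈ -2.1468e+5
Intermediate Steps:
Function('I')(D) = Add(D, Pow(D, 2)) (Function('I')(D) = Add(Add(Pow(D, 2), Mul(0, D)), D) = Add(Add(Pow(D, 2), 0), D) = Add(Pow(D, 2), D) = Add(D, Pow(D, 2)))
Function('B')(b) = Mul(Rational(-1, 3), b)
Function('R')(w, E) = Pow(Add(444, Mul(Rational(-1, 3), E)), -1)
Add(Add(-267866, 53185), Function('R')(Function('I')(12), 79)) = Add(Add(-267866, 53185), Mul(-3, Pow(Add(-1332, 79), -1))) = Add(-214681, Mul(-3, Pow(-1253, -1))) = Add(-214681, Mul(-3, Rational(-1, 1253))) = Add(-214681, Rational(3, 1253)) = Rational(-268995290, 1253)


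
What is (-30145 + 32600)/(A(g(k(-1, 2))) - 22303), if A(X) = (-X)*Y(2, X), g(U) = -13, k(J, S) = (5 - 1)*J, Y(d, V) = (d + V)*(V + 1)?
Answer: -2455/20587 ≈ -0.11925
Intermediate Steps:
Y(d, V) = (1 + V)*(V + d) (Y(d, V) = (V + d)*(1 + V) = (1 + V)*(V + d))
k(J, S) = 4*J
A(X) = -X*(2 + X² + 3*X) (A(X) = (-X)*(X + 2 + X² + X*2) = (-X)*(X + 2 + X² + 2*X) = (-X)*(2 + X² + 3*X) = -X*(2 + X² + 3*X))
(-30145 + 32600)/(A(g(k(-1, 2))) - 22303) = (-30145 + 32600)/(-1*(-13)*(2 + (-13)² + 3*(-13)) - 22303) = 2455/(-1*(-13)*(2 + 169 - 39) - 22303) = 2455/(-1*(-13)*132 - 22303) = 2455/(1716 - 22303) = 2455/(-20587) = 2455*(-1/20587) = -2455/20587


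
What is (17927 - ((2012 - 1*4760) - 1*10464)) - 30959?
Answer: 180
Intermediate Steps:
(17927 - ((2012 - 1*4760) - 1*10464)) - 30959 = (17927 - ((2012 - 4760) - 10464)) - 30959 = (17927 - (-2748 - 10464)) - 30959 = (17927 - 1*(-13212)) - 30959 = (17927 + 13212) - 30959 = 31139 - 30959 = 180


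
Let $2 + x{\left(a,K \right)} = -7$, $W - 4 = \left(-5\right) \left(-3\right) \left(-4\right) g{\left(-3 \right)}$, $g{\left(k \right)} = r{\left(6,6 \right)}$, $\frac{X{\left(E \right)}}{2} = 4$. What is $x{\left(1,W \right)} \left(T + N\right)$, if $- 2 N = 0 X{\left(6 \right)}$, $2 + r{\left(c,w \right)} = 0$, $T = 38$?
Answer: $-342$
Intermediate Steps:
$r{\left(c,w \right)} = -2$ ($r{\left(c,w \right)} = -2 + 0 = -2$)
$X{\left(E \right)} = 8$ ($X{\left(E \right)} = 2 \cdot 4 = 8$)
$g{\left(k \right)} = -2$
$W = 124$ ($W = 4 + \left(-5\right) \left(-3\right) \left(-4\right) \left(-2\right) = 4 + 15 \left(-4\right) \left(-2\right) = 4 - -120 = 4 + 120 = 124$)
$x{\left(a,K \right)} = -9$ ($x{\left(a,K \right)} = -2 - 7 = -9$)
$N = 0$ ($N = - \frac{0 \cdot 8}{2} = \left(- \frac{1}{2}\right) 0 = 0$)
$x{\left(1,W \right)} \left(T + N\right) = - 9 \left(38 + 0\right) = \left(-9\right) 38 = -342$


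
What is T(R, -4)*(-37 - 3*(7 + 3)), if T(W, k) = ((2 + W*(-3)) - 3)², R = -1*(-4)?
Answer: -11323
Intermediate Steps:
R = 4
T(W, k) = (-1 - 3*W)² (T(W, k) = ((2 - 3*W) - 3)² = (-1 - 3*W)²)
T(R, -4)*(-37 - 3*(7 + 3)) = (1 + 3*4)²*(-37 - 3*(7 + 3)) = (1 + 12)²*(-37 - 3*10) = 13²*(-37 - 30) = 169*(-67) = -11323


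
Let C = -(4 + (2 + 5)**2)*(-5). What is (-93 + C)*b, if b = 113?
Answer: 19436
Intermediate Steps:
C = 265 (C = -(4 + 7**2)*(-5) = -(4 + 49)*(-5) = -53*(-5) = -1*(-265) = 265)
(-93 + C)*b = (-93 + 265)*113 = 172*113 = 19436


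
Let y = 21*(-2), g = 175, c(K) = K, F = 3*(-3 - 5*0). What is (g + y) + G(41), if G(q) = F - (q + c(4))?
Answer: 79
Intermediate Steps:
F = -9 (F = 3*(-3 + 0) = 3*(-3) = -9)
G(q) = -13 - q (G(q) = -9 - (q + 4) = -9 - (4 + q) = -9 + (-4 - q) = -13 - q)
y = -42
(g + y) + G(41) = (175 - 42) + (-13 - 1*41) = 133 + (-13 - 41) = 133 - 54 = 79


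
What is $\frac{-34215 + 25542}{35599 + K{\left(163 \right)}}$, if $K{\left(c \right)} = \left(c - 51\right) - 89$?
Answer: $- \frac{2891}{11874} \approx -0.24347$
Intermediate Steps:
$K{\left(c \right)} = -140 + c$ ($K{\left(c \right)} = \left(-51 + c\right) - 89 = -140 + c$)
$\frac{-34215 + 25542}{35599 + K{\left(163 \right)}} = \frac{-34215 + 25542}{35599 + \left(-140 + 163\right)} = - \frac{8673}{35599 + 23} = - \frac{8673}{35622} = \left(-8673\right) \frac{1}{35622} = - \frac{2891}{11874}$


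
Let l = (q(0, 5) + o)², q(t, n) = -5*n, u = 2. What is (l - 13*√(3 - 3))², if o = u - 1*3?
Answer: 456976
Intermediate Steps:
o = -1 (o = 2 - 1*3 = 2 - 3 = -1)
l = 676 (l = (-5*5 - 1)² = (-25 - 1)² = (-26)² = 676)
(l - 13*√(3 - 3))² = (676 - 13*√(3 - 3))² = (676 - 13*√0)² = (676 - 13*0)² = (676 + 0)² = 676² = 456976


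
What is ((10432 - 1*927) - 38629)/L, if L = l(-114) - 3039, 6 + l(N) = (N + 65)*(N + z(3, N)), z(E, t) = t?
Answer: -3236/903 ≈ -3.5836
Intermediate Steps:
l(N) = -6 + 2*N*(65 + N) (l(N) = -6 + (N + 65)*(N + N) = -6 + (65 + N)*(2*N) = -6 + 2*N*(65 + N))
L = 8127 (L = (-6 + 2*(-114)² + 130*(-114)) - 3039 = (-6 + 2*12996 - 14820) - 3039 = (-6 + 25992 - 14820) - 3039 = 11166 - 3039 = 8127)
((10432 - 1*927) - 38629)/L = ((10432 - 1*927) - 38629)/8127 = ((10432 - 927) - 38629)*(1/8127) = (9505 - 38629)*(1/8127) = -29124*1/8127 = -3236/903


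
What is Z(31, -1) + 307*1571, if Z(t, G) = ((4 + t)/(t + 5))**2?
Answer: 625058137/1296 ≈ 4.8230e+5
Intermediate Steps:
Z(t, G) = (4 + t)**2/(5 + t)**2 (Z(t, G) = ((4 + t)/(5 + t))**2 = (4 + t)**2/(5 + t)**2)
Z(31, -1) + 307*1571 = (4 + 31)**2/(5 + 31)**2 + 307*1571 = 35**2/36**2 + 482297 = 1225*(1/1296) + 482297 = 1225/1296 + 482297 = 625058137/1296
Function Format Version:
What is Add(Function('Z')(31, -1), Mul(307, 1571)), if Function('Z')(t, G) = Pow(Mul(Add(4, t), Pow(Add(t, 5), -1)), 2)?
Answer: Rational(625058137, 1296) ≈ 4.8230e+5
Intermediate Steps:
Function('Z')(t, G) = Mul(Pow(Add(4, t), 2), Pow(Add(5, t), -2)) (Function('Z')(t, G) = Pow(Mul(Add(4, t), Pow(Add(5, t), -1)), 2) = Pow(Mul(Pow(Add(5, t), -1), Add(4, t)), 2) = Mul(Pow(Add(4, t), 2), Pow(Add(5, t), -2)))
Add(Function('Z')(31, -1), Mul(307, 1571)) = Add(Mul(Pow(Add(4, 31), 2), Pow(Add(5, 31), -2)), Mul(307, 1571)) = Add(Mul(Pow(35, 2), Pow(36, -2)), 482297) = Add(Mul(1225, Rational(1, 1296)), 482297) = Add(Rational(1225, 1296), 482297) = Rational(625058137, 1296)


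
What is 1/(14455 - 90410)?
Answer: -1/75955 ≈ -1.3166e-5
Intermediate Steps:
1/(14455 - 90410) = 1/(-75955) = -1/75955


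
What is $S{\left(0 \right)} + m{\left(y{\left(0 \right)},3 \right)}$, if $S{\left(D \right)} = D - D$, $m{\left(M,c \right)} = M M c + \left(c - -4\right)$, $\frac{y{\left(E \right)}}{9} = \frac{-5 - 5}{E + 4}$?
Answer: $\frac{6103}{4} \approx 1525.8$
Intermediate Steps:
$y{\left(E \right)} = - \frac{90}{4 + E}$ ($y{\left(E \right)} = 9 \frac{-5 - 5}{E + 4} = 9 \left(- \frac{10}{4 + E}\right) = - \frac{90}{4 + E}$)
$m{\left(M,c \right)} = 4 + c + c M^{2}$ ($m{\left(M,c \right)} = M^{2} c + \left(c + 4\right) = c M^{2} + \left(4 + c\right) = 4 + c + c M^{2}$)
$S{\left(D \right)} = 0$
$S{\left(0 \right)} + m{\left(y{\left(0 \right)},3 \right)} = 0 + \left(4 + 3 + 3 \left(- \frac{90}{4 + 0}\right)^{2}\right) = 0 + \left(4 + 3 + 3 \left(- \frac{90}{4}\right)^{2}\right) = 0 + \left(4 + 3 + 3 \left(\left(-90\right) \frac{1}{4}\right)^{2}\right) = 0 + \left(4 + 3 + 3 \left(- \frac{45}{2}\right)^{2}\right) = 0 + \left(4 + 3 + 3 \cdot \frac{2025}{4}\right) = 0 + \left(4 + 3 + \frac{6075}{4}\right) = 0 + \frac{6103}{4} = \frac{6103}{4}$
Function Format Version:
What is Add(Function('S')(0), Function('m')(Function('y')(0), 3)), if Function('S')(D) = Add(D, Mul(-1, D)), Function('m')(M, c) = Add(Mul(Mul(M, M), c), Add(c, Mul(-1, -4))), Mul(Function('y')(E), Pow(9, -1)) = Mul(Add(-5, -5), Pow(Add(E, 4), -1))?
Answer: Rational(6103, 4) ≈ 1525.8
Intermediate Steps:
Function('y')(E) = Mul(-90, Pow(Add(4, E), -1)) (Function('y')(E) = Mul(9, Mul(Add(-5, -5), Pow(Add(E, 4), -1))) = Mul(9, Mul(-10, Pow(Add(4, E), -1))) = Mul(-90, Pow(Add(4, E), -1)))
Function('m')(M, c) = Add(4, c, Mul(c, Pow(M, 2))) (Function('m')(M, c) = Add(Mul(Pow(M, 2), c), Add(c, 4)) = Add(Mul(c, Pow(M, 2)), Add(4, c)) = Add(4, c, Mul(c, Pow(M, 2))))
Function('S')(D) = 0
Add(Function('S')(0), Function('m')(Function('y')(0), 3)) = Add(0, Add(4, 3, Mul(3, Pow(Mul(-90, Pow(Add(4, 0), -1)), 2)))) = Add(0, Add(4, 3, Mul(3, Pow(Mul(-90, Pow(4, -1)), 2)))) = Add(0, Add(4, 3, Mul(3, Pow(Mul(-90, Rational(1, 4)), 2)))) = Add(0, Add(4, 3, Mul(3, Pow(Rational(-45, 2), 2)))) = Add(0, Add(4, 3, Mul(3, Rational(2025, 4)))) = Add(0, Add(4, 3, Rational(6075, 4))) = Add(0, Rational(6103, 4)) = Rational(6103, 4)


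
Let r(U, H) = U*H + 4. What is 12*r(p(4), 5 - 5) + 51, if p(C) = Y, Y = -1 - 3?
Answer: 99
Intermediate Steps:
Y = -4
p(C) = -4
r(U, H) = 4 + H*U (r(U, H) = H*U + 4 = 4 + H*U)
12*r(p(4), 5 - 5) + 51 = 12*(4 + (5 - 5)*(-4)) + 51 = 12*(4 + 0*(-4)) + 51 = 12*(4 + 0) + 51 = 12*4 + 51 = 48 + 51 = 99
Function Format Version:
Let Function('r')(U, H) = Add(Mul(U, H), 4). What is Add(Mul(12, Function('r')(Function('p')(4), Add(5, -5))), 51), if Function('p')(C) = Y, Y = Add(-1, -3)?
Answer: 99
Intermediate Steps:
Y = -4
Function('p')(C) = -4
Function('r')(U, H) = Add(4, Mul(H, U)) (Function('r')(U, H) = Add(Mul(H, U), 4) = Add(4, Mul(H, U)))
Add(Mul(12, Function('r')(Function('p')(4), Add(5, -5))), 51) = Add(Mul(12, Add(4, Mul(Add(5, -5), -4))), 51) = Add(Mul(12, Add(4, Mul(0, -4))), 51) = Add(Mul(12, Add(4, 0)), 51) = Add(Mul(12, 4), 51) = Add(48, 51) = 99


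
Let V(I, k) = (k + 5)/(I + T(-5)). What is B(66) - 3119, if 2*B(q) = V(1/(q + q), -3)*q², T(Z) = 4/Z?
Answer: -4506197/523 ≈ -8616.1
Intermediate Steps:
V(I, k) = (5 + k)/(-⅘ + I) (V(I, k) = (k + 5)/(I + 4/(-5)) = (5 + k)/(I + 4*(-⅕)) = (5 + k)/(I - ⅘) = (5 + k)/(-⅘ + I))
B(q) = 5*q²/(-4 + 5/(2*q)) (B(q) = ((5*(5 - 3)/(-4 + 5/(q + q)))*q²)/2 = ((5*2/(-4 + 5/((2*q))))*q²)/2 = ((5*2/(-4 + 5*(1/(2*q))))*q²)/2 = ((5*2/(-4 + 5/(2*q)))*q²)/2 = ((10/(-4 + 5/(2*q)))*q²)/2 = (10*q²/(-4 + 5/(2*q)))/2 = 5*q²/(-4 + 5/(2*q)))
B(66) - 3119 = 10*66³/(5 - 8*66) - 3119 = 10*287496/(5 - 528) - 3119 = 10*287496/(-523) - 3119 = 10*287496*(-1/523) - 3119 = -2874960/523 - 3119 = -4506197/523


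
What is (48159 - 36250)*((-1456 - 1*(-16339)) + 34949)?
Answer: 593449288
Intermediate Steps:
(48159 - 36250)*((-1456 - 1*(-16339)) + 34949) = 11909*((-1456 + 16339) + 34949) = 11909*(14883 + 34949) = 11909*49832 = 593449288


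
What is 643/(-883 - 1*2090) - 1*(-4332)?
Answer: 12878393/2973 ≈ 4331.8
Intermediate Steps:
643/(-883 - 1*2090) - 1*(-4332) = 643/(-883 - 2090) + 4332 = 643/(-2973) + 4332 = 643*(-1/2973) + 4332 = -643/2973 + 4332 = 12878393/2973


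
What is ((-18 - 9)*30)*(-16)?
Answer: 12960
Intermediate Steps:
((-18 - 9)*30)*(-16) = -27*30*(-16) = -810*(-16) = 12960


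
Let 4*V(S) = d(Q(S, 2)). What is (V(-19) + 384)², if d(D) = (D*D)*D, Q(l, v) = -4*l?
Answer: 12128176384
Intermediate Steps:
d(D) = D³ (d(D) = D²*D = D³)
V(S) = -16*S³ (V(S) = (-4*S)³/4 = (-64*S³)/4 = -16*S³)
(V(-19) + 384)² = (-16*(-19)³ + 384)² = (-16*(-6859) + 384)² = (109744 + 384)² = 110128² = 12128176384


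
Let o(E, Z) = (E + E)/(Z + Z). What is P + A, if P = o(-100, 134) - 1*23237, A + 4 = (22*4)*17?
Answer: -1456965/67 ≈ -21746.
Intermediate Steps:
o(E, Z) = E/Z (o(E, Z) = (2*E)/((2*Z)) = (2*E)*(1/(2*Z)) = E/Z)
A = 1492 (A = -4 + (22*4)*17 = -4 + 88*17 = -4 + 1496 = 1492)
P = -1556929/67 (P = -100/134 - 1*23237 = -100*1/134 - 23237 = -50/67 - 23237 = -1556929/67 ≈ -23238.)
P + A = -1556929/67 + 1492 = -1456965/67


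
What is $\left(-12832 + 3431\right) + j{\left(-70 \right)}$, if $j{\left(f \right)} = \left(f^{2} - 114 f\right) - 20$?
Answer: $3459$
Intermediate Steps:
$j{\left(f \right)} = -20 + f^{2} - 114 f$
$\left(-12832 + 3431\right) + j{\left(-70 \right)} = \left(-12832 + 3431\right) - \left(-7960 - 4900\right) = -9401 + \left(-20 + 4900 + 7980\right) = -9401 + 12860 = 3459$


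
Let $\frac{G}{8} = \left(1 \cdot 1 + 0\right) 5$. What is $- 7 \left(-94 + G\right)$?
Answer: $378$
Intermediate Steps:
$G = 40$ ($G = 8 \left(1 \cdot 1 + 0\right) 5 = 8 \left(1 + 0\right) 5 = 8 \cdot 1 \cdot 5 = 8 \cdot 5 = 40$)
$- 7 \left(-94 + G\right) = - 7 \left(-94 + 40\right) = \left(-7\right) \left(-54\right) = 378$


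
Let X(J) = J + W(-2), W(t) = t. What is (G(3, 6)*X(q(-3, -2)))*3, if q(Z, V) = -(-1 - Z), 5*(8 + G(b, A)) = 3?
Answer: 444/5 ≈ 88.800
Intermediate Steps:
G(b, A) = -37/5 (G(b, A) = -8 + (⅕)*3 = -8 + ⅗ = -37/5)
q(Z, V) = 1 + Z
X(J) = -2 + J (X(J) = J - 2 = -2 + J)
(G(3, 6)*X(q(-3, -2)))*3 = -37*(-2 + (1 - 3))/5*3 = -37*(-2 - 2)/5*3 = -37/5*(-4)*3 = (148/5)*3 = 444/5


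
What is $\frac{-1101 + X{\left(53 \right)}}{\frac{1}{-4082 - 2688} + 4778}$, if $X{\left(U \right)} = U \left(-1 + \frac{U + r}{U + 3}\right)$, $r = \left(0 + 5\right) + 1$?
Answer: $- \frac{69389115}{301905884} \approx -0.22984$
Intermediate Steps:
$r = 6$ ($r = 5 + 1 = 6$)
$X{\left(U \right)} = U \left(-1 + \frac{6 + U}{3 + U}\right)$ ($X{\left(U \right)} = U \left(-1 + \frac{U + 6}{U + 3}\right) = U \left(-1 + \frac{6 + U}{3 + U}\right)$)
$\frac{-1101 + X{\left(53 \right)}}{\frac{1}{-4082 - 2688} + 4778} = \frac{-1101 + 3 \cdot 53 \frac{1}{3 + 53}}{\frac{1}{-4082 - 2688} + 4778} = \frac{-1101 + 3 \cdot 53 \cdot \frac{1}{56}}{\frac{1}{-6770} + 4778} = \frac{-1101 + 3 \cdot 53 \cdot \frac{1}{56}}{- \frac{1}{6770} + 4778} = \frac{-1101 + \frac{159}{56}}{\frac{32347059}{6770}} = \left(- \frac{61497}{56}\right) \frac{6770}{32347059} = - \frac{69389115}{301905884}$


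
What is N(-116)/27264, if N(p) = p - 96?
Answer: -53/6816 ≈ -0.0077758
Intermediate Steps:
N(p) = -96 + p
N(-116)/27264 = (-96 - 116)/27264 = -212*1/27264 = -53/6816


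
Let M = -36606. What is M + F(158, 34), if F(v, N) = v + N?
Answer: -36414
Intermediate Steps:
F(v, N) = N + v
M + F(158, 34) = -36606 + (34 + 158) = -36606 + 192 = -36414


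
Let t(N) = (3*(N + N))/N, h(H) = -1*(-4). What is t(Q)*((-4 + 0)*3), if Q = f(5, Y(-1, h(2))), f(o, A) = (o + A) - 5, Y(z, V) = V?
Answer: -72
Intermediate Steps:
h(H) = 4
f(o, A) = -5 + A + o (f(o, A) = (A + o) - 5 = -5 + A + o)
Q = 4 (Q = -5 + 4 + 5 = 4)
t(N) = 6 (t(N) = (3*(2*N))/N = (6*N)/N = 6)
t(Q)*((-4 + 0)*3) = 6*((-4 + 0)*3) = 6*(-4*3) = 6*(-12) = -72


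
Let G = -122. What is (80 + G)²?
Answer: 1764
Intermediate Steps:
(80 + G)² = (80 - 122)² = (-42)² = 1764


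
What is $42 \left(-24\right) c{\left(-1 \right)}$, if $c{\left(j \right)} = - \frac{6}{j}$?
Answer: $-6048$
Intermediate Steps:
$42 \left(-24\right) c{\left(-1 \right)} = 42 \left(-24\right) \left(- \frac{6}{-1}\right) = - 1008 \left(\left(-6\right) \left(-1\right)\right) = \left(-1008\right) 6 = -6048$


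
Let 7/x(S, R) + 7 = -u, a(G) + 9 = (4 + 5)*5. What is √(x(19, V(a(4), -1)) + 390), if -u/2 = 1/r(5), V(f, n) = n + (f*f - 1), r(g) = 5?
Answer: √423555/33 ≈ 19.722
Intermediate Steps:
a(G) = 36 (a(G) = -9 + (4 + 5)*5 = -9 + 9*5 = -9 + 45 = 36)
V(f, n) = -1 + n + f² (V(f, n) = n + (f² - 1) = n + (-1 + f²) = -1 + n + f²)
u = -⅖ (u = -2/5 = -2*⅕ = -⅖ ≈ -0.40000)
x(S, R) = -35/33 (x(S, R) = 7/(-7 - 1*(-⅖)) = 7/(-7 + ⅖) = 7/(-33/5) = 7*(-5/33) = -35/33)
√(x(19, V(a(4), -1)) + 390) = √(-35/33 + 390) = √(12835/33) = √423555/33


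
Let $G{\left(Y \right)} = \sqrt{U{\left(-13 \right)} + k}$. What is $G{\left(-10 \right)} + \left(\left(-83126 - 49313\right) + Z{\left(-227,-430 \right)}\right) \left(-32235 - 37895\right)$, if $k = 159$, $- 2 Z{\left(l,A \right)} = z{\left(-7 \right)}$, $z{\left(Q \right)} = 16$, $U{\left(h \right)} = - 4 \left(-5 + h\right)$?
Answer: $9288508110 + \sqrt{231} \approx 9.2885 \cdot 10^{9}$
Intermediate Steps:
$U{\left(h \right)} = 20 - 4 h$
$Z{\left(l,A \right)} = -8$ ($Z{\left(l,A \right)} = \left(- \frac{1}{2}\right) 16 = -8$)
$G{\left(Y \right)} = \sqrt{231}$ ($G{\left(Y \right)} = \sqrt{\left(20 - -52\right) + 159} = \sqrt{\left(20 + 52\right) + 159} = \sqrt{72 + 159} = \sqrt{231}$)
$G{\left(-10 \right)} + \left(\left(-83126 - 49313\right) + Z{\left(-227,-430 \right)}\right) \left(-32235 - 37895\right) = \sqrt{231} + \left(\left(-83126 - 49313\right) - 8\right) \left(-32235 - 37895\right) = \sqrt{231} + \left(\left(-83126 - 49313\right) - 8\right) \left(-70130\right) = \sqrt{231} + \left(-132439 - 8\right) \left(-70130\right) = \sqrt{231} - -9288508110 = \sqrt{231} + 9288508110 = 9288508110 + \sqrt{231}$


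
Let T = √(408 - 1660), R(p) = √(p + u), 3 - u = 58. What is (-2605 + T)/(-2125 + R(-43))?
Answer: 5535625/4515723 + 14*√626/4515723 - 4250*I*√313/4515723 + 18235*I*√2/4515723 ≈ 1.2259 - 0.01094*I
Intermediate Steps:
u = -55 (u = 3 - 1*58 = 3 - 58 = -55)
R(p) = √(-55 + p) (R(p) = √(p - 55) = √(-55 + p))
T = 2*I*√313 (T = √(-1252) = 2*I*√313 ≈ 35.384*I)
(-2605 + T)/(-2125 + R(-43)) = (-2605 + 2*I*√313)/(-2125 + √(-55 - 43)) = (-2605 + 2*I*√313)/(-2125 + √(-98)) = (-2605 + 2*I*√313)/(-2125 + 7*I*√2)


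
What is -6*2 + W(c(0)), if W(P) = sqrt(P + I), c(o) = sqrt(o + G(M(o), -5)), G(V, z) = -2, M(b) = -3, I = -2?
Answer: -12 + sqrt(-2 + I*sqrt(2)) ≈ -11.526 + 1.4916*I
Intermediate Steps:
c(o) = sqrt(-2 + o) (c(o) = sqrt(o - 2) = sqrt(-2 + o))
W(P) = sqrt(-2 + P) (W(P) = sqrt(P - 2) = sqrt(-2 + P))
-6*2 + W(c(0)) = -6*2 + sqrt(-2 + sqrt(-2 + 0)) = -12 + sqrt(-2 + sqrt(-2)) = -12 + sqrt(-2 + I*sqrt(2))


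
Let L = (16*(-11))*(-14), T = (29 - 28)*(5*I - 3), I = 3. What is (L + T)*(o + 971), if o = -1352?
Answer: -943356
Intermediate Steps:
T = 12 (T = (29 - 28)*(5*3 - 3) = 1*(15 - 3) = 1*12 = 12)
L = 2464 (L = -176*(-14) = 2464)
(L + T)*(o + 971) = (2464 + 12)*(-1352 + 971) = 2476*(-381) = -943356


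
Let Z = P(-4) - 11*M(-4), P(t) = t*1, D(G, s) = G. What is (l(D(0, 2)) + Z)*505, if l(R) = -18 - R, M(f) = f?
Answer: 11110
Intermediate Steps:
P(t) = t
Z = 40 (Z = -4 - 11*(-4) = -4 + 44 = 40)
(l(D(0, 2)) + Z)*505 = ((-18 - 1*0) + 40)*505 = ((-18 + 0) + 40)*505 = (-18 + 40)*505 = 22*505 = 11110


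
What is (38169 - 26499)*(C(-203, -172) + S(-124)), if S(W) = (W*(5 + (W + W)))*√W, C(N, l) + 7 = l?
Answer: -2088930 + 703280880*I*√31 ≈ -2.0889e+6 + 3.9157e+9*I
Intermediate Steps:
C(N, l) = -7 + l
S(W) = W^(3/2)*(5 + 2*W) (S(W) = (W*(5 + 2*W))*√W = W^(3/2)*(5 + 2*W))
(38169 - 26499)*(C(-203, -172) + S(-124)) = (38169 - 26499)*((-7 - 172) + (-124)^(3/2)*(5 + 2*(-124))) = 11670*(-179 + (-248*I*√31)*(5 - 248)) = 11670*(-179 - 248*I*√31*(-243)) = 11670*(-179 + 60264*I*√31) = -2088930 + 703280880*I*√31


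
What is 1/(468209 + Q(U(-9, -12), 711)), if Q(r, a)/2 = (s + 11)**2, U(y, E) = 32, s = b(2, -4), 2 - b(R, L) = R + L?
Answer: 1/468659 ≈ 2.1337e-6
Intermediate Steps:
b(R, L) = 2 - L - R (b(R, L) = 2 - (R + L) = 2 - (L + R) = 2 + (-L - R) = 2 - L - R)
s = 4 (s = 2 - 1*(-4) - 1*2 = 2 + 4 - 2 = 4)
Q(r, a) = 450 (Q(r, a) = 2*(4 + 11)**2 = 2*15**2 = 2*225 = 450)
1/(468209 + Q(U(-9, -12), 711)) = 1/(468209 + 450) = 1/468659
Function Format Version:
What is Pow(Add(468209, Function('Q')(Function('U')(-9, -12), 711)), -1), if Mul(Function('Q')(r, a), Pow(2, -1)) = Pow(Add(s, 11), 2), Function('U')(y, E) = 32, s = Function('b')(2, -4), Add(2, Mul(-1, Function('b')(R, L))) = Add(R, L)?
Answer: Rational(1, 468659) ≈ 2.1337e-6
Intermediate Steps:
Function('b')(R, L) = Add(2, Mul(-1, L), Mul(-1, R)) (Function('b')(R, L) = Add(2, Mul(-1, Add(R, L))) = Add(2, Mul(-1, Add(L, R))) = Add(2, Add(Mul(-1, L), Mul(-1, R))) = Add(2, Mul(-1, L), Mul(-1, R)))
s = 4 (s = Add(2, Mul(-1, -4), Mul(-1, 2)) = Add(2, 4, -2) = 4)
Function('Q')(r, a) = 450 (Function('Q')(r, a) = Mul(2, Pow(Add(4, 11), 2)) = Mul(2, Pow(15, 2)) = Mul(2, 225) = 450)
Pow(Add(468209, Function('Q')(Function('U')(-9, -12), 711)), -1) = Pow(Add(468209, 450), -1) = Pow(468659, -1) = Rational(1, 468659)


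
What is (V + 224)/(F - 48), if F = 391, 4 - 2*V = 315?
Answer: 137/686 ≈ 0.19971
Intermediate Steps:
V = -311/2 (V = 2 - ½*315 = 2 - 315/2 = -311/2 ≈ -155.50)
(V + 224)/(F - 48) = (-311/2 + 224)/(391 - 48) = (137/2)/343 = (1/343)*(137/2) = 137/686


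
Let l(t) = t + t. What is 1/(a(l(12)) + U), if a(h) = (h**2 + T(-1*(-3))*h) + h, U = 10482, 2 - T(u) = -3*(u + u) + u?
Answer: 1/11490 ≈ 8.7032e-5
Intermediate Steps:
T(u) = 2 + 5*u (T(u) = 2 - (-3*(u + u) + u) = 2 - (-6*u + u) = 2 - (-5)*u = 2 + 5*u)
l(t) = 2*t
a(h) = h**2 + 18*h (a(h) = (h**2 + (2 + 5*(-1*(-3)))*h) + h = (h**2 + (2 + 5*3)*h) + h = (h**2 + (2 + 15)*h) + h = (h**2 + 17*h) + h = h**2 + 18*h)
1/(a(l(12)) + U) = 1/((2*12)*(18 + 2*12) + 10482) = 1/(24*(18 + 24) + 10482) = 1/(24*42 + 10482) = 1/(1008 + 10482) = 1/11490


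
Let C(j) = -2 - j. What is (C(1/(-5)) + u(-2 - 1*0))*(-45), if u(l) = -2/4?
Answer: 207/2 ≈ 103.50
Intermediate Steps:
u(l) = -½ (u(l) = -2*¼ = -½)
(C(1/(-5)) + u(-2 - 1*0))*(-45) = ((-2 - 1/(-5)) - ½)*(-45) = ((-2 - 1*(-⅕)) - ½)*(-45) = ((-2 + ⅕) - ½)*(-45) = (-9/5 - ½)*(-45) = -23/10*(-45) = 207/2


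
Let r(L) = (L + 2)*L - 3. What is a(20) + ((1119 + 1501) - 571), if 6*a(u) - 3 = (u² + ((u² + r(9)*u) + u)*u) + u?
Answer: 19839/2 ≈ 9919.5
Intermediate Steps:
r(L) = -3 + L*(2 + L) (r(L) = (2 + L)*L - 3 = L*(2 + L) - 3 = -3 + L*(2 + L))
a(u) = ½ + u/6 + u²/6 + u*(u² + 97*u)/6 (a(u) = ½ + ((u² + ((u² + (-3 + 9² + 2*9)*u) + u)*u) + u)/6 = ½ + ((u² + ((u² + (-3 + 81 + 18)*u) + u)*u) + u)/6 = ½ + ((u² + ((u² + 96*u) + u)*u) + u)/6 = ½ + ((u² + (u² + 97*u)*u) + u)/6 = ½ + ((u² + u*(u² + 97*u)) + u)/6 = ½ + (u + u² + u*(u² + 97*u))/6 = ½ + (u/6 + u²/6 + u*(u² + 97*u)/6) = ½ + u/6 + u²/6 + u*(u² + 97*u)/6)
a(20) + ((1119 + 1501) - 571) = (½ + (⅙)*20 + (⅙)*20³ + (49/3)*20²) + ((1119 + 1501) - 571) = (½ + 10/3 + (⅙)*8000 + (49/3)*400) + (2620 - 571) = (½ + 10/3 + 4000/3 + 19600/3) + 2049 = 15741/2 + 2049 = 19839/2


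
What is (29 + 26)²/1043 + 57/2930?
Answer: 8922701/3055990 ≈ 2.9197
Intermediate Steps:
(29 + 26)²/1043 + 57/2930 = 55²*(1/1043) + 57*(1/2930) = 3025*(1/1043) + 57/2930 = 3025/1043 + 57/2930 = 8922701/3055990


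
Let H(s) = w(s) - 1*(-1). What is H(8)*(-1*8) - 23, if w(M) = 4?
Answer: -63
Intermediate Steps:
H(s) = 5 (H(s) = 4 - 1*(-1) = 4 + 1 = 5)
H(8)*(-1*8) - 23 = 5*(-1*8) - 23 = 5*(-8) - 23 = -40 - 23 = -63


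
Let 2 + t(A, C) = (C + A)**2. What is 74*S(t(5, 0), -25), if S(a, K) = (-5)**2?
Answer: 1850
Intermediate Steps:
t(A, C) = -2 + (A + C)**2 (t(A, C) = -2 + (C + A)**2 = -2 + (A + C)**2)
S(a, K) = 25
74*S(t(5, 0), -25) = 74*25 = 1850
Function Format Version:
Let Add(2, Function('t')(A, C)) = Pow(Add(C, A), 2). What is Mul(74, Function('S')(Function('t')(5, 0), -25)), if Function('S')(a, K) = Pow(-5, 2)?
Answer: 1850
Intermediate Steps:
Function('t')(A, C) = Add(-2, Pow(Add(A, C), 2)) (Function('t')(A, C) = Add(-2, Pow(Add(C, A), 2)) = Add(-2, Pow(Add(A, C), 2)))
Function('S')(a, K) = 25
Mul(74, Function('S')(Function('t')(5, 0), -25)) = Mul(74, 25) = 1850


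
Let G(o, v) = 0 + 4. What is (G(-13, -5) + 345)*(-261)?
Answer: -91089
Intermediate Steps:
G(o, v) = 4
(G(-13, -5) + 345)*(-261) = (4 + 345)*(-261) = 349*(-261) = -91089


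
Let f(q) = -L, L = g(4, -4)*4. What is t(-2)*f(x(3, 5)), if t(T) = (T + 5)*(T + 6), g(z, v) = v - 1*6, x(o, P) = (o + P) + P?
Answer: 480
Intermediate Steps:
x(o, P) = o + 2*P (x(o, P) = (P + o) + P = o + 2*P)
g(z, v) = -6 + v (g(z, v) = v - 6 = -6 + v)
t(T) = (5 + T)*(6 + T)
L = -40 (L = (-6 - 4)*4 = -10*4 = -40)
f(q) = 40 (f(q) = -1*(-40) = 40)
t(-2)*f(x(3, 5)) = (30 + (-2)**2 + 11*(-2))*40 = (30 + 4 - 22)*40 = 12*40 = 480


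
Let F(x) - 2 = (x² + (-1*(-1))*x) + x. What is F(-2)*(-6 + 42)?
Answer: 72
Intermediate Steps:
F(x) = 2 + x² + 2*x (F(x) = 2 + ((x² + (-1*(-1))*x) + x) = 2 + ((x² + 1*x) + x) = 2 + ((x² + x) + x) = 2 + ((x + x²) + x) = 2 + (x² + 2*x) = 2 + x² + 2*x)
F(-2)*(-6 + 42) = (2 + (-2)² + 2*(-2))*(-6 + 42) = (2 + 4 - 4)*36 = 2*36 = 72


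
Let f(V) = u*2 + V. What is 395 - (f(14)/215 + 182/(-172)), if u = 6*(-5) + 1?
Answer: 170393/430 ≈ 396.26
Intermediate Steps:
u = -29 (u = -30 + 1 = -29)
f(V) = -58 + V (f(V) = -29*2 + V = -58 + V)
395 - (f(14)/215 + 182/(-172)) = 395 - ((-58 + 14)/215 + 182/(-172)) = 395 - (-44*1/215 + 182*(-1/172)) = 395 - (-44/215 - 91/86) = 395 - 1*(-543/430) = 395 + 543/430 = 170393/430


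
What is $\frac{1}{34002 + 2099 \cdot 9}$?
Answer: $\frac{1}{52893} \approx 1.8906 \cdot 10^{-5}$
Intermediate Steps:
$\frac{1}{34002 + 2099 \cdot 9} = \frac{1}{34002 + 18891} = \frac{1}{52893}$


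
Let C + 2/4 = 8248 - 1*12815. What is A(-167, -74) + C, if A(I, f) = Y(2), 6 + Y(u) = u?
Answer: -9143/2 ≈ -4571.5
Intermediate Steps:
Y(u) = -6 + u
C = -9135/2 (C = -½ + (8248 - 1*12815) = -½ + (8248 - 12815) = -½ - 4567 = -9135/2 ≈ -4567.5)
A(I, f) = -4 (A(I, f) = -6 + 2 = -4)
A(-167, -74) + C = -4 - 9135/2 = -9143/2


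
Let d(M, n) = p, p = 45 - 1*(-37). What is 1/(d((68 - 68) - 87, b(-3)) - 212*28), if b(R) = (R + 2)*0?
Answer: -1/5854 ≈ -0.00017082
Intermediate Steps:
p = 82 (p = 45 + 37 = 82)
b(R) = 0 (b(R) = (2 + R)*0 = 0)
d(M, n) = 82
1/(d((68 - 68) - 87, b(-3)) - 212*28) = 1/(82 - 212*28) = 1/(82 - 5936) = 1/(-5854) = -1/5854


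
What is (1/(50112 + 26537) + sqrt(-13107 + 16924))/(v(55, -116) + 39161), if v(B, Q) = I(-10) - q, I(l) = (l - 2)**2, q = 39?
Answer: 1/3009699634 + sqrt(3817)/39266 ≈ 0.0015734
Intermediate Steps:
I(l) = (-2 + l)**2
v(B, Q) = 105 (v(B, Q) = (-2 - 10)**2 - 1*39 = (-12)**2 - 39 = 144 - 39 = 105)
(1/(50112 + 26537) + sqrt(-13107 + 16924))/(v(55, -116) + 39161) = (1/(50112 + 26537) + sqrt(-13107 + 16924))/(105 + 39161) = (1/76649 + sqrt(3817))/39266 = (1/76649 + sqrt(3817))*(1/39266) = 1/3009699634 + sqrt(3817)/39266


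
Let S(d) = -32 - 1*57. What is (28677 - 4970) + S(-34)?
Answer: 23618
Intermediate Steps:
S(d) = -89 (S(d) = -32 - 57 = -89)
(28677 - 4970) + S(-34) = (28677 - 4970) - 89 = 23707 - 89 = 23618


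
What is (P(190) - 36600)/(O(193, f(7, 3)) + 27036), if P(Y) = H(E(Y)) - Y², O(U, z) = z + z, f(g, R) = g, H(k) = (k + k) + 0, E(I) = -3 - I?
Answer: -36543/13525 ≈ -2.7019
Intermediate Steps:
H(k) = 2*k (H(k) = 2*k + 0 = 2*k)
O(U, z) = 2*z
P(Y) = -6 - Y² - 2*Y (P(Y) = 2*(-3 - Y) - Y² = (-6 - 2*Y) - Y² = -6 - Y² - 2*Y)
(P(190) - 36600)/(O(193, f(7, 3)) + 27036) = ((-6 - 1*190² - 2*190) - 36600)/(2*7 + 27036) = ((-6 - 1*36100 - 380) - 36600)/(14 + 27036) = ((-6 - 36100 - 380) - 36600)/27050 = (-36486 - 36600)*(1/27050) = -73086*1/27050 = -36543/13525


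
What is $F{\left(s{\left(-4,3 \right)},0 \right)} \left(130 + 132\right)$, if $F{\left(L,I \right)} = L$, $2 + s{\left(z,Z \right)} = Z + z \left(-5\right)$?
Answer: $5502$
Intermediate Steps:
$s{\left(z,Z \right)} = -2 + Z - 5 z$ ($s{\left(z,Z \right)} = -2 + \left(Z + z \left(-5\right)\right) = -2 + \left(Z - 5 z\right) = -2 + Z - 5 z$)
$F{\left(s{\left(-4,3 \right)},0 \right)} \left(130 + 132\right) = \left(-2 + 3 - -20\right) \left(130 + 132\right) = \left(-2 + 3 + 20\right) 262 = 21 \cdot 262 = 5502$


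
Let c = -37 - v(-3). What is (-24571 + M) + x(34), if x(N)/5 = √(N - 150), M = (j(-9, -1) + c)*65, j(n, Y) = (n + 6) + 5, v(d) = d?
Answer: -26651 + 10*I*√29 ≈ -26651.0 + 53.852*I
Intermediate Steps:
j(n, Y) = 11 + n (j(n, Y) = (6 + n) + 5 = 11 + n)
c = -34 (c = -37 - 1*(-3) = -37 + 3 = -34)
M = -2080 (M = ((11 - 9) - 34)*65 = (2 - 34)*65 = -32*65 = -2080)
x(N) = 5*√(-150 + N) (x(N) = 5*√(N - 150) = 5*√(-150 + N))
(-24571 + M) + x(34) = (-24571 - 2080) + 5*√(-150 + 34) = -26651 + 5*√(-116) = -26651 + 5*(2*I*√29) = -26651 + 10*I*√29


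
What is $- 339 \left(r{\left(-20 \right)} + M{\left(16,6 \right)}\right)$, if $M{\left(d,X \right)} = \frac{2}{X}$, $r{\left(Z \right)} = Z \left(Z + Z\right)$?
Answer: $-271313$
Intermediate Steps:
$r{\left(Z \right)} = 2 Z^{2}$ ($r{\left(Z \right)} = Z 2 Z = 2 Z^{2}$)
$- 339 \left(r{\left(-20 \right)} + M{\left(16,6 \right)}\right) = - 339 \left(2 \left(-20\right)^{2} + \frac{2}{6}\right) = - 339 \left(2 \cdot 400 + 2 \cdot \frac{1}{6}\right) = - 339 \left(800 + \frac{1}{3}\right) = \left(-339\right) \frac{2401}{3} = -271313$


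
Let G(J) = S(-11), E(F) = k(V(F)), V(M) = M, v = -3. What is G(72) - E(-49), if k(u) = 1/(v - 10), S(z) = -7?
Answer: -90/13 ≈ -6.9231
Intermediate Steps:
k(u) = -1/13 (k(u) = 1/(-3 - 10) = 1/(-13) = -1/13)
E(F) = -1/13
G(J) = -7
G(72) - E(-49) = -7 - 1*(-1/13) = -7 + 1/13 = -90/13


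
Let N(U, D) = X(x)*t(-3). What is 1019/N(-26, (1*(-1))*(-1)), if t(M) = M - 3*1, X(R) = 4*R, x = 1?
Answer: -1019/24 ≈ -42.458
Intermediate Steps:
t(M) = -3 + M (t(M) = M - 3 = -3 + M)
N(U, D) = -24 (N(U, D) = (4*1)*(-3 - 3) = 4*(-6) = -24)
1019/N(-26, (1*(-1))*(-1)) = 1019/(-24) = 1019*(-1/24) = -1019/24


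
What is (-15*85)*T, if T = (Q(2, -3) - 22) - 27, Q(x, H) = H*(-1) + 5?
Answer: 52275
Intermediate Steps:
Q(x, H) = 5 - H (Q(x, H) = -H + 5 = 5 - H)
T = -41 (T = ((5 - 1*(-3)) - 22) - 27 = ((5 + 3) - 22) - 27 = (8 - 22) - 27 = -14 - 27 = -41)
(-15*85)*T = -15*85*(-41) = -1275*(-41) = 52275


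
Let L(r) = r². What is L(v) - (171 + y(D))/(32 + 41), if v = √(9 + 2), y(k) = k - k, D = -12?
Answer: 632/73 ≈ 8.6575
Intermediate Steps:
y(k) = 0
v = √11 ≈ 3.3166
L(v) - (171 + y(D))/(32 + 41) = (√11)² - (171 + 0)/(32 + 41) = 11 - 171/73 = 632/73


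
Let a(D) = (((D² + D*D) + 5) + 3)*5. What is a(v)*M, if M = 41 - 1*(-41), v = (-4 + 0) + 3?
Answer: 4100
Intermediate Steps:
v = -1 (v = -4 + 3 = -1)
M = 82 (M = 41 + 41 = 82)
a(D) = 40 + 10*D² (a(D) = (((D² + D²) + 5) + 3)*5 = ((2*D² + 5) + 3)*5 = ((5 + 2*D²) + 3)*5 = (8 + 2*D²)*5 = 40 + 10*D²)
a(v)*M = (40 + 10*(-1)²)*82 = (40 + 10*1)*82 = (40 + 10)*82 = 50*82 = 4100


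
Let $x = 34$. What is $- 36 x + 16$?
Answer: $-1208$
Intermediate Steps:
$- 36 x + 16 = \left(-36\right) 34 + 16 = -1224 + 16 = -1208$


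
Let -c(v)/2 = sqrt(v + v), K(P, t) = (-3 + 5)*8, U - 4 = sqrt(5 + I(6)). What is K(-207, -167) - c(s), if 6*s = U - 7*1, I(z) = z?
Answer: 16 + 2*sqrt(-9 + 3*sqrt(11))/3 ≈ 16.650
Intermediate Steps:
U = 4 + sqrt(11) (U = 4 + sqrt(5 + 6) = 4 + sqrt(11) ≈ 7.3166)
K(P, t) = 16 (K(P, t) = 2*8 = 16)
s = -1/2 + sqrt(11)/6 (s = ((4 + sqrt(11)) - 7*1)/6 = ((4 + sqrt(11)) - 7)/6 = (-3 + sqrt(11))/6 = -1/2 + sqrt(11)/6 ≈ 0.052771)
c(v) = -2*sqrt(2)*sqrt(v) (c(v) = -2*sqrt(v + v) = -2*sqrt(2)*sqrt(v))
K(-207, -167) - c(s) = 16 - (-2)*sqrt(2)*sqrt(-1/2 + sqrt(11)/6) = 16 + 2*sqrt(2)*sqrt(-1/2 + sqrt(11)/6)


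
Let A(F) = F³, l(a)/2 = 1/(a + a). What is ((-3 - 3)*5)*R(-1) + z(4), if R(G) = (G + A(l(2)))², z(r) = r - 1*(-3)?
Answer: -511/32 ≈ -15.969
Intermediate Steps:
l(a) = 1/a (l(a) = 2/(a + a) = 2/((2*a)) = 2*(1/(2*a)) = 1/a)
z(r) = 3 + r (z(r) = r + 3 = 3 + r)
R(G) = (⅛ + G)² (R(G) = (G + (1/2)³)² = (G + (½)³)² = (G + ⅛)² = (⅛ + G)²)
((-3 - 3)*5)*R(-1) + z(4) = ((-3 - 3)*5)*((1 + 8*(-1))²/64) + (3 + 4) = (-6*5)*((1 - 8)²/64) + 7 = -15*(-7)²/32 + 7 = -15*49/32 + 7 = -30*49/64 + 7 = -735/32 + 7 = -511/32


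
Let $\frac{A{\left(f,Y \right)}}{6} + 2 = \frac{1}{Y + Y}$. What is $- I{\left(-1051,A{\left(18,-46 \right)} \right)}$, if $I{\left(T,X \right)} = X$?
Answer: $\frac{555}{46} \approx 12.065$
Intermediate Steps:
$A{\left(f,Y \right)} = -12 + \frac{3}{Y}$ ($A{\left(f,Y \right)} = -12 + \frac{6}{Y + Y} = -12 + \frac{6}{2 Y} = -12 + 6 \frac{1}{2 Y} = -12 + \frac{3}{Y}$)
$- I{\left(-1051,A{\left(18,-46 \right)} \right)} = - (-12 + \frac{3}{-46}) = - (-12 + 3 \left(- \frac{1}{46}\right)) = - (-12 - \frac{3}{46}) = \left(-1\right) \left(- \frac{555}{46}\right) = \frac{555}{46}$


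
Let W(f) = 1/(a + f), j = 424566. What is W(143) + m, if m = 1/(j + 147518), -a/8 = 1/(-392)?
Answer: 7009781/1002291168 ≈ 0.0069938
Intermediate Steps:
a = 1/49 (a = -8/(-392) = -8*(-1/392) = 1/49 ≈ 0.020408)
m = 1/572084 (m = 1/(424566 + 147518) = 1/572084 ≈ 1.7480e-6)
W(f) = 1/(1/49 + f)
W(143) + m = 49/(1 + 49*143) + 1/572084 = 49/(1 + 7007) + 1/572084 = 49/7008 + 1/572084 = 7009781/1002291168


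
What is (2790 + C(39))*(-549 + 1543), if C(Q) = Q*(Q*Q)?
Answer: 61736346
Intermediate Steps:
C(Q) = Q**3 (C(Q) = Q*Q**2 = Q**3)
(2790 + C(39))*(-549 + 1543) = (2790 + 39**3)*(-549 + 1543) = (2790 + 59319)*994 = 62109*994 = 61736346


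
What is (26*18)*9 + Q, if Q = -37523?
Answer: -33311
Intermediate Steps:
(26*18)*9 + Q = (26*18)*9 - 37523 = 468*9 - 37523 = 4212 - 37523 = -33311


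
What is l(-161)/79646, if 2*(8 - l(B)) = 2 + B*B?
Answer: -3701/22756 ≈ -0.16264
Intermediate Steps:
l(B) = 7 - B²/2 (l(B) = 8 - (2 + B*B)/2 = 8 - (2 + B²)/2 = 8 + (-1 - B²/2) = 7 - B²/2)
l(-161)/79646 = (7 - ½*(-161)²)/79646 = (7 - ½*25921)*(1/79646) = (7 - 25921/2)*(1/79646) = -25907/2*1/79646 = -3701/22756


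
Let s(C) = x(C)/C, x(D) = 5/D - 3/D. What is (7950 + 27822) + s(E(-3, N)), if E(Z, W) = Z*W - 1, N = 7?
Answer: 8656825/242 ≈ 35772.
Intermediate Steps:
E(Z, W) = -1 + W*Z (E(Z, W) = W*Z - 1 = -1 + W*Z)
x(D) = 2/D
s(C) = 2/C² (s(C) = (2/C)/C = 2/C²)
(7950 + 27822) + s(E(-3, N)) = (7950 + 27822) + 2/(-1 + 7*(-3))² = 35772 + 2/(-1 - 21)² = 35772 + 2/(-22)² = 35772 + 2*(1/484) = 35772 + 1/242 = 8656825/242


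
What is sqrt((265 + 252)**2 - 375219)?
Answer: I*sqrt(107930) ≈ 328.53*I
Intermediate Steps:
sqrt((265 + 252)**2 - 375219) = sqrt(517**2 - 375219) = sqrt(267289 - 375219) = sqrt(-107930) = I*sqrt(107930)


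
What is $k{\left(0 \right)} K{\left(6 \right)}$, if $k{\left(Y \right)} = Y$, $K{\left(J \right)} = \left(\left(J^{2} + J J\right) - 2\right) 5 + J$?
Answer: $0$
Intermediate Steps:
$K{\left(J \right)} = -10 + J + 10 J^{2}$ ($K{\left(J \right)} = \left(\left(J^{2} + J^{2}\right) - 2\right) 5 + J = \left(2 J^{2} - 2\right) 5 + J = \left(-2 + 2 J^{2}\right) 5 + J = \left(-10 + 10 J^{2}\right) + J = -10 + J + 10 J^{2}$)
$k{\left(0 \right)} K{\left(6 \right)} = 0 \left(-10 + 6 + 10 \cdot 6^{2}\right) = 0 \left(-10 + 6 + 10 \cdot 36\right) = 0 \left(-10 + 6 + 360\right) = 0 \cdot 356 = 0$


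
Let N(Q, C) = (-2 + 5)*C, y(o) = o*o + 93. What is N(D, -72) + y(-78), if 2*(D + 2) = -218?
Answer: 5961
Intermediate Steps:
D = -111 (D = -2 + (½)*(-218) = -2 - 109 = -111)
y(o) = 93 + o² (y(o) = o² + 93 = 93 + o²)
N(Q, C) = 3*C
N(D, -72) + y(-78) = 3*(-72) + (93 + (-78)²) = -216 + (93 + 6084) = -216 + 6177 = 5961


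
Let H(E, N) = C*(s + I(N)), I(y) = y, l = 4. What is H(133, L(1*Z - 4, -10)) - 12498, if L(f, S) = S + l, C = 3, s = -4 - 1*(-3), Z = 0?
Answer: -12519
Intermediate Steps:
s = -1 (s = -4 + 3 = -1)
L(f, S) = 4 + S (L(f, S) = S + 4 = 4 + S)
H(E, N) = -3 + 3*N (H(E, N) = 3*(-1 + N) = -3 + 3*N)
H(133, L(1*Z - 4, -10)) - 12498 = (-3 + 3*(4 - 10)) - 12498 = (-3 + 3*(-6)) - 12498 = (-3 - 18) - 12498 = -21 - 12498 = -12519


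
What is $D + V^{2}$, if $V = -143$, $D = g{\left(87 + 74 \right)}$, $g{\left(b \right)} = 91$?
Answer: $20540$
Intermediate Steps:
$D = 91$
$D + V^{2} = 91 + \left(-143\right)^{2} = 91 + 20449 = 20540$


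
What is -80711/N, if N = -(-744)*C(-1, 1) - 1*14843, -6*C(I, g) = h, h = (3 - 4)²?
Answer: 80711/14967 ≈ 5.3926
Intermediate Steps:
h = 1 (h = (-1)² = 1)
C(I, g) = -⅙ (C(I, g) = -⅙*1 = -⅙)
N = -14967 (N = -(-744)*(-1)/6 - 1*14843 = -186*⅔ - 14843 = -124 - 14843 = -14967)
-80711/N = -80711/(-14967) = -80711*(-1/14967) = 80711/14967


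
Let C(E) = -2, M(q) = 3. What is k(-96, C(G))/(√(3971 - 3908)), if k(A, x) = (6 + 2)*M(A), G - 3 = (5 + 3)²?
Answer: 8*√7/7 ≈ 3.0237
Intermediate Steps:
G = 67 (G = 3 + (5 + 3)² = 3 + 8² = 3 + 64 = 67)
k(A, x) = 24 (k(A, x) = (6 + 2)*3 = 8*3 = 24)
k(-96, C(G))/(√(3971 - 3908)) = 24/(√(3971 - 3908)) = 24/(√63) = 24/((3*√7)) = 24*(√7/21) = 8*√7/7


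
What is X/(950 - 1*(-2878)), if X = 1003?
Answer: 1003/3828 ≈ 0.26202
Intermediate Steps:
X/(950 - 1*(-2878)) = 1003/(950 - 1*(-2878)) = 1003/(950 + 2878) = 1003/3828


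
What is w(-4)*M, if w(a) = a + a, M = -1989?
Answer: 15912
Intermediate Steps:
w(a) = 2*a
w(-4)*M = (2*(-4))*(-1989) = -8*(-1989) = 15912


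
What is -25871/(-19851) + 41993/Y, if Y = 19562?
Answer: 1339691545/388325262 ≈ 3.4499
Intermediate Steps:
-25871/(-19851) + 41993/Y = -25871/(-19851) + 41993/19562 = -25871*(-1/19851) + 41993*(1/19562) = 25871/19851 + 41993/19562 = 1339691545/388325262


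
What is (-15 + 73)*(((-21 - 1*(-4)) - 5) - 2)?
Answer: -1392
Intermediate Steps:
(-15 + 73)*(((-21 - 1*(-4)) - 5) - 2) = 58*(((-21 + 4) - 5) - 2) = 58*((-17 - 5) - 2) = 58*(-22 - 2) = 58*(-24) = -1392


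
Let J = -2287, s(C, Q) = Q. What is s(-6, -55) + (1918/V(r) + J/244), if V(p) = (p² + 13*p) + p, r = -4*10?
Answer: -1983411/31720 ≈ -62.529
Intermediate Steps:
r = -40
V(p) = p² + 14*p
s(-6, -55) + (1918/V(r) + J/244) = -55 + (1918/((-40*(14 - 40))) - 2287/244) = -55 + (1918/((-40*(-26))) - 2287*1/244) = -55 + (1918/1040 - 2287/244) = -55 + (1918*(1/1040) - 2287/244) = -55 + (959/520 - 2287/244) = -55 - 238811/31720 = -1983411/31720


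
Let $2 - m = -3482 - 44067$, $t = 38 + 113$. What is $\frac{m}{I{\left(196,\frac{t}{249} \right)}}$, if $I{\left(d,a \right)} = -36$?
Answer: $- \frac{47551}{36} \approx -1320.9$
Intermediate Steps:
$t = 151$
$m = 47551$ ($m = 2 - \left(-3482 - 44067\right) = 2 - -47549 = 2 + 47549 = 47551$)
$\frac{m}{I{\left(196,\frac{t}{249} \right)}} = \frac{47551}{-36} = 47551 \left(- \frac{1}{36}\right) = - \frac{47551}{36}$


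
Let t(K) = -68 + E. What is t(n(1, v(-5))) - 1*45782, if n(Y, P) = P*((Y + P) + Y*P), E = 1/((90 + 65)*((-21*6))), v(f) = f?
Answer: -895450501/19530 ≈ -45850.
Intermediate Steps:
E = -1/19530 (E = 1/(155*(-126)) = (1/155)*(-1/126) = -1/19530 ≈ -5.1203e-5)
n(Y, P) = P*(P + Y + P*Y) (n(Y, P) = P*((P + Y) + P*Y) = P*(P + Y + P*Y))
t(K) = -1328041/19530 (t(K) = -68 - 1/19530 = -1328041/19530)
t(n(1, v(-5))) - 1*45782 = -1328041/19530 - 1*45782 = -1328041/19530 - 45782 = -895450501/19530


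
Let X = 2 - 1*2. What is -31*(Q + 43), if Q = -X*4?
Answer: -1333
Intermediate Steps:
X = 0 (X = 2 - 2 = 0)
Q = 0 (Q = -1*0*4 = 0*4 = 0)
-31*(Q + 43) = -31*(0 + 43) = -31*43 = -1333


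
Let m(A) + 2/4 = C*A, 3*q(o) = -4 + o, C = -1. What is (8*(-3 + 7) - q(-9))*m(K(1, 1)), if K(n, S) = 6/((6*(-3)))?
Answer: -109/18 ≈ -6.0556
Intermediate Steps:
q(o) = -4/3 + o/3 (q(o) = (-4 + o)/3 = -4/3 + o/3)
K(n, S) = -⅓ (K(n, S) = 6/(-18) = 6*(-1/18) = -⅓)
m(A) = -½ - A
(8*(-3 + 7) - q(-9))*m(K(1, 1)) = (8*(-3 + 7) - (-4/3 + (⅓)*(-9)))*(-½ - 1*(-⅓)) = (8*4 - (-4/3 - 3))*(-½ + ⅓) = (32 - 1*(-13/3))*(-⅙) = (32 + 13/3)*(-⅙) = (109/3)*(-⅙) = -109/18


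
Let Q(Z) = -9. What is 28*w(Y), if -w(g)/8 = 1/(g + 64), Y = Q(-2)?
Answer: -224/55 ≈ -4.0727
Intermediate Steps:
Y = -9
w(g) = -8/(64 + g) (w(g) = -8/(g + 64) = -8/(64 + g))
28*w(Y) = 28*(-8/(64 - 9)) = 28*(-8/55) = -224/55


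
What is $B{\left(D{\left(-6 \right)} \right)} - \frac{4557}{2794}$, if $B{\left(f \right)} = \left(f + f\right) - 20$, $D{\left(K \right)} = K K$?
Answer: $\frac{140731}{2794} \approx 50.369$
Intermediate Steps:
$D{\left(K \right)} = K^{2}$
$B{\left(f \right)} = -20 + 2 f$ ($B{\left(f \right)} = 2 f - 20 = -20 + 2 f$)
$B{\left(D{\left(-6 \right)} \right)} - \frac{4557}{2794} = \left(-20 + 2 \left(-6\right)^{2}\right) - \frac{4557}{2794} = \left(-20 + 2 \cdot 36\right) - 4557 \cdot \frac{1}{2794} = \left(-20 + 72\right) - \frac{4557}{2794} = 52 - \frac{4557}{2794} = \frac{140731}{2794}$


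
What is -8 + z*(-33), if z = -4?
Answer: 124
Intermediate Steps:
-8 + z*(-33) = -8 - 4*(-33) = -8 + 132 = 124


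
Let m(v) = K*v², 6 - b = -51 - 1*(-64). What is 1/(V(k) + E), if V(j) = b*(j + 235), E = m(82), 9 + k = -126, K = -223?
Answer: -1/1500152 ≈ -6.6660e-7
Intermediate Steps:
b = -7 (b = 6 - (-51 - 1*(-64)) = 6 - (-51 + 64) = 6 - 1*13 = 6 - 13 = -7)
m(v) = -223*v²
k = -135 (k = -9 - 126 = -135)
E = -1499452 (E = -223*82² = -223*6724 = -1499452)
V(j) = -1645 - 7*j (V(j) = -7*(j + 235) = -7*(235 + j) = -1645 - 7*j)
1/(V(k) + E) = 1/((-1645 - 7*(-135)) - 1499452) = 1/((-1645 + 945) - 1499452) = 1/(-700 - 1499452) = 1/(-1500152) = -1/1500152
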